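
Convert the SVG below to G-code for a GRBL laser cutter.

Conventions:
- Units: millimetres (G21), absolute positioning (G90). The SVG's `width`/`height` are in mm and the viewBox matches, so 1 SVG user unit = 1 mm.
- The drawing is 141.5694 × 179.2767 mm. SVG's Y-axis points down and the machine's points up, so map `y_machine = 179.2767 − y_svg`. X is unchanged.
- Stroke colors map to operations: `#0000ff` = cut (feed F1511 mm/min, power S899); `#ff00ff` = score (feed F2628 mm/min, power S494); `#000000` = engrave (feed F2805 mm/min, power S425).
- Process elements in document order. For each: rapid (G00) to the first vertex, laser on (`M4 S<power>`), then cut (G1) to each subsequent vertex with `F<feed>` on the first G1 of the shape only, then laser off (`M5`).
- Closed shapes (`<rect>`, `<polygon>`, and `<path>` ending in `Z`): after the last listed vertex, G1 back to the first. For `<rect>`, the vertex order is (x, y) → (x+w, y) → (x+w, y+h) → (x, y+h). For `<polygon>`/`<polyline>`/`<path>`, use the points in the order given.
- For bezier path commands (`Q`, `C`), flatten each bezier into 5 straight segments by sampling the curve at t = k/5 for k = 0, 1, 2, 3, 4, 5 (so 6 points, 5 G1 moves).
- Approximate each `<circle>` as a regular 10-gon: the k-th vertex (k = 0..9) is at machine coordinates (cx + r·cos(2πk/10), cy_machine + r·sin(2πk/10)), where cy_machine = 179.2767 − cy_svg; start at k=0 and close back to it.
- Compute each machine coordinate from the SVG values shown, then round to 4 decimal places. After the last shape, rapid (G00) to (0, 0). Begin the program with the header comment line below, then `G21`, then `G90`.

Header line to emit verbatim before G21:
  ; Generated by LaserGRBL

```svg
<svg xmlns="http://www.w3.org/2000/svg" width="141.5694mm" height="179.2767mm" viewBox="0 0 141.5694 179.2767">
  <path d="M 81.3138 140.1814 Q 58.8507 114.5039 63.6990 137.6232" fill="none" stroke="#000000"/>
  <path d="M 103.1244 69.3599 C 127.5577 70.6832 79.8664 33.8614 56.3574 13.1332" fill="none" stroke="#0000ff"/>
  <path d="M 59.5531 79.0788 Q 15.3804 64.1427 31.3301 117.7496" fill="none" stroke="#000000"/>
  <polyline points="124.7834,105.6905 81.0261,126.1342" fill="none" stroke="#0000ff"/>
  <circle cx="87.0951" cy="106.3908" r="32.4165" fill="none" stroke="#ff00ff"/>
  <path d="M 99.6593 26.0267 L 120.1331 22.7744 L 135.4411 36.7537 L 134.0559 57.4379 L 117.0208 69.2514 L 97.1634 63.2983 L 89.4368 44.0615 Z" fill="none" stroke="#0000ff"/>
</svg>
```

1 u = 1 mm; y_m = 179.2767 − y.

[1] `<path>` quadratic bezier, #000000→engrave S425 F2805: (81.3138,39.0953) → (73.4210,47.4144) → (67.7131,51.8298) → (64.1902,52.3415) → (62.8521,48.9493) → (63.6990,41.6535)

[2] `<path>` cubic bezier, #0000ff→cut S899 F1511: (103.1244,109.9168) → (109.8999,113.2663) → (103.9882,123.1672) → (90.0121,137.0160) → (72.5942,152.2093) → (56.3574,166.1435)

[3] `<path>` quadratic bezier, #000000→engrave S425 F2805: (59.5531,100.1979) → (44.2889,103.4306) → (33.8345,101.1799) → (28.1899,93.4457) → (27.3551,80.2281) → (31.3301,61.5271)

[4] `<polyline>` line segment, #0000ff→cut S899 F1511: (124.7834,73.5862) → (81.0261,53.1425)

[5] `<circle>` circle, #ff00ff→score S494 F2628: (119.5116,72.8859) → (113.3206,91.9398) → (97.1123,103.7158) → (77.0779,103.7158) → (60.8696,91.9398) → (54.6786,72.8859) → (60.8696,53.8320) → (77.0779,42.0560) → (97.1123,42.0560) → (113.3206,53.8320) → (119.5116,72.8859) (closed)

[6] `<path>` regular polygon, #0000ff→cut S899 F1511: (99.6593,153.2500) → (120.1331,156.5023) → (135.4411,142.5230) → (134.0559,121.8388) → (117.0208,110.0253) → (97.1634,115.9784) → (89.4368,135.2152) → (99.6593,153.2500) (closed)

; Generated by LaserGRBL
G21
G90
G00 X81.3138 Y39.0953
M4 S425
G1 X73.4210 Y47.4144 F2805
G1 X67.7131 Y51.8298
G1 X64.1902 Y52.3415
G1 X62.8521 Y48.9493
G1 X63.6990 Y41.6535
M5
G00 X103.1244 Y109.9168
M4 S899
G1 X109.8999 Y113.2663 F1511
G1 X103.9882 Y123.1672
G1 X90.0121 Y137.0160
G1 X72.5942 Y152.2093
G1 X56.3574 Y166.1435
M5
G00 X59.5531 Y100.1979
M4 S425
G1 X44.2889 Y103.4306 F2805
G1 X33.8345 Y101.1799
G1 X28.1899 Y93.4457
G1 X27.3551 Y80.2281
G1 X31.3301 Y61.5271
M5
G00 X124.7834 Y73.5862
M4 S899
G1 X81.0261 Y53.1425 F1511
M5
G00 X119.5116 Y72.8859
M4 S494
G1 X113.3206 Y91.9398 F2628
G1 X97.1123 Y103.7158
G1 X77.0779 Y103.7158
G1 X60.8696 Y91.9398
G1 X54.6786 Y72.8859
G1 X60.8696 Y53.8320
G1 X77.0779 Y42.0560
G1 X97.1123 Y42.0560
G1 X113.3206 Y53.8320
G1 X119.5116 Y72.8859
M5
G00 X99.6593 Y153.2500
M4 S899
G1 X120.1331 Y156.5023 F1511
G1 X135.4411 Y142.5230
G1 X134.0559 Y121.8388
G1 X117.0208 Y110.0253
G1 X97.1634 Y115.9784
G1 X89.4368 Y135.2152
G1 X99.6593 Y153.2500
M5
G00 X0.0000 Y0.0000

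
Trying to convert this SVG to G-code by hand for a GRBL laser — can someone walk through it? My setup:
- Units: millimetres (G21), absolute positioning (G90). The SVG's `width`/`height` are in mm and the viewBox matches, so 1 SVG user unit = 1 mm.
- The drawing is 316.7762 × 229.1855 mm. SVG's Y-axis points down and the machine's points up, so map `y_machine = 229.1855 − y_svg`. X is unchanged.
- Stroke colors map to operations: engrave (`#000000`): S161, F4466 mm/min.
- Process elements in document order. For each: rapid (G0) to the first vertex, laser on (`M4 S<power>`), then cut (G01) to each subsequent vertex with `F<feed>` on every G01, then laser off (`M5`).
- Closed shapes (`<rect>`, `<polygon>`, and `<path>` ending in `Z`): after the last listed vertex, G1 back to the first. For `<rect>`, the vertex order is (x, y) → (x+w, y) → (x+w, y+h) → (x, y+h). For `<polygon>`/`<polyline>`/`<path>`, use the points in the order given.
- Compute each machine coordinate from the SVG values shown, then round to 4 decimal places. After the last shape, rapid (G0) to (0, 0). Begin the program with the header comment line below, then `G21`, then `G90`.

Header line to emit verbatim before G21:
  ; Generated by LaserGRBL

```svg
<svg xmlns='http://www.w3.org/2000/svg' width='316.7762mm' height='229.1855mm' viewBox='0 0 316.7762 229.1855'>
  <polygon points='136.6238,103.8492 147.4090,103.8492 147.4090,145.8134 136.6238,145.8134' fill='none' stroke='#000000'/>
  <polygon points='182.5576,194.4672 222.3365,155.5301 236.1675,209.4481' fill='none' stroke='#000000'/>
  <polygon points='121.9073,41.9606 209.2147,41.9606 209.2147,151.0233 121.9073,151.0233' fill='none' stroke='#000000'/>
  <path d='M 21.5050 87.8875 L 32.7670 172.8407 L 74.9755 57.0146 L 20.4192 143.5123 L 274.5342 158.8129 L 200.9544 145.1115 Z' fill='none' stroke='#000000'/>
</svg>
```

; Generated by LaserGRBL
G21
G90
G0 X136.6238 Y125.3363
M4 S161
G01 X147.4090 Y125.3363 F4466
G01 X147.4090 Y83.3721 F4466
G01 X136.6238 Y83.3721 F4466
G01 X136.6238 Y125.3363 F4466
M5
G0 X182.5576 Y34.7183
M4 S161
G01 X222.3365 Y73.6554 F4466
G01 X236.1675 Y19.7374 F4466
G01 X182.5576 Y34.7183 F4466
M5
G0 X121.9073 Y187.2249
M4 S161
G01 X209.2147 Y187.2249 F4466
G01 X209.2147 Y78.1622 F4466
G01 X121.9073 Y78.1622 F4466
G01 X121.9073 Y187.2249 F4466
M5
G0 X21.5050 Y141.2980
M4 S161
G01 X32.7670 Y56.3448 F4466
G01 X74.9755 Y172.1709 F4466
G01 X20.4192 Y85.6732 F4466
G01 X274.5342 Y70.3726 F4466
G01 X200.9544 Y84.0740 F4466
G01 X21.5050 Y141.2980 F4466
M5
G0 X0.0000 Y0.0000

viewBox `0 0 316.7762 229.1855` with mm width/height → 1 unit = 1 mm. Flip: y_m = 229.1855 − y_svg.

**Shape 1** — `<polygon>` rectangle, stroke `#000000` → engrave (S161, F4466). Machine vertices: (136.6238,125.3363) → (147.4090,125.3363) → (147.4090,83.3721) → (136.6238,83.3721) → (136.6238,125.3363). Closed: final G1 returns to the first vertex.

**Shape 2** — `<polygon>` regular polygon, stroke `#000000` → engrave (S161, F4466). Machine vertices: (182.5576,34.7183) → (222.3365,73.6554) → (236.1675,19.7374) → (182.5576,34.7183). Closed: final G1 returns to the first vertex.

**Shape 3** — `<polygon>` rectangle, stroke `#000000` → engrave (S161, F4466). Machine vertices: (121.9073,187.2249) → (209.2147,187.2249) → (209.2147,78.1622) → (121.9073,78.1622) → (121.9073,187.2249). Closed: final G1 returns to the first vertex.

**Shape 4** — `<path>` closed polygon, stroke `#000000` → engrave (S161, F4466). Machine vertices: (21.5050,141.2980) → (32.7670,56.3448) → (74.9755,172.1709) → (20.4192,85.6732) → (274.5342,70.3726) → (200.9544,84.0740) → (21.5050,141.2980). Closed: final G1 returns to the first vertex.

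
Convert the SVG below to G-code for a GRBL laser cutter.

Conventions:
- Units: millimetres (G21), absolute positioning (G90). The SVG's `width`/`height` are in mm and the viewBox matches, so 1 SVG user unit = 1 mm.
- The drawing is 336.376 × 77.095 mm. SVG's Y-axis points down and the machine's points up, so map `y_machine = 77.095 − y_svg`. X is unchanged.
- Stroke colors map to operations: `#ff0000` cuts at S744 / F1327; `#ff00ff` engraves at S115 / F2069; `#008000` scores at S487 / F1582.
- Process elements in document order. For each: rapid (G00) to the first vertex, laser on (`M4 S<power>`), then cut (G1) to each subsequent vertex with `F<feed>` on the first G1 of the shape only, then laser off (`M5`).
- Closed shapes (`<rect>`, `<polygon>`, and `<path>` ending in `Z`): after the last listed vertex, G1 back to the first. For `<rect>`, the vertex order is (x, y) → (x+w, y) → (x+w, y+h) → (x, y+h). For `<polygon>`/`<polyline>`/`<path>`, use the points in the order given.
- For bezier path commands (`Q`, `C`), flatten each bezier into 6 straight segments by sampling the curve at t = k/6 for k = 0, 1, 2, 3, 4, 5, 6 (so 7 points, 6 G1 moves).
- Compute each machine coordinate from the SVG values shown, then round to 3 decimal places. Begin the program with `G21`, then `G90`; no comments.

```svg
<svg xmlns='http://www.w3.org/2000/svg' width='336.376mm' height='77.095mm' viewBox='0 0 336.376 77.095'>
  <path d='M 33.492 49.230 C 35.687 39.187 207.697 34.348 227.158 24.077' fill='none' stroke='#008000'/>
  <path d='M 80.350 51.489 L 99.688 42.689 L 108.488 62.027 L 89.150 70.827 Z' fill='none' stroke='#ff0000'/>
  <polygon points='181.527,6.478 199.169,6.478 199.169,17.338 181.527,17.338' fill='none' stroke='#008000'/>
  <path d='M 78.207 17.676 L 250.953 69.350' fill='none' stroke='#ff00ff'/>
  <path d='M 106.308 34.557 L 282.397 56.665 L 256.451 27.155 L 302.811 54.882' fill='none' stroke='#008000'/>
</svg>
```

G21
G90
G00 X33.492 Y27.865
M4 S487
G1 X47.248 Y32.502 F1582
G1 X80.353 Y36.567
G1 X123.850 Y40.356
G1 X168.787 Y44.164
G1 X206.208 Y48.286
G1 X227.158 Y53.018
M5
G00 X80.350 Y25.606
M4 S744
G1 X99.688 Y34.406 F1327
G1 X108.488 Y15.068
G1 X89.150 Y6.268
G1 X80.350 Y25.606
M5
G00 X181.527 Y70.617
M4 S487
G1 X199.169 Y70.617 F1582
G1 X199.169 Y59.757
G1 X181.527 Y59.757
G1 X181.527 Y70.617
M5
G00 X78.207 Y59.419
M4 S115
G1 X250.953 Y7.745 F2069
M5
G00 X106.308 Y42.538
M4 S487
G1 X282.397 Y20.430 F1582
G1 X256.451 Y49.940
G1 X302.811 Y22.213
M5

viewBox `0 0 336.376 77.095` with mm width/height → 1 unit = 1 mm. Flip: y_m = 77.095 − y_svg.

**Shape 1** — `<path>` cubic bezier, stroke `#008000` → score (S487, F1582). Control points (SVG): P0=(33.492,49.230), P1=(35.687,39.187), P2=(207.697,34.348), P3=(227.158,24.077); sampled at t=k/6. Machine vertices: (33.492,27.865) → (47.248,32.502) → (80.353,36.567) → (123.850,40.356) → (168.787,44.164) → (206.208,48.286) → (227.158,53.018). Open path.

**Shape 2** — `<path>` regular polygon, stroke `#ff0000` → cut (S744, F1327). Machine vertices: (80.350,25.606) → (99.688,34.406) → (108.488,15.068) → (89.150,6.268) → (80.350,25.606). Closed: final G1 returns to the first vertex.

**Shape 3** — `<polygon>` rectangle, stroke `#008000` → score (S487, F1582). Machine vertices: (181.527,70.617) → (199.169,70.617) → (199.169,59.757) → (181.527,59.757) → (181.527,70.617). Closed: final G1 returns to the first vertex.

**Shape 4** — `<path>` line segment, stroke `#ff00ff` → engrave (S115, F2069). Machine vertices: (78.207,59.419) → (250.953,7.745). Open path.

**Shape 5** — `<path>` open polyline, stroke `#008000` → score (S487, F1582). Machine vertices: (106.308,42.538) → (282.397,20.430) → (256.451,49.940) → (302.811,22.213). Open path.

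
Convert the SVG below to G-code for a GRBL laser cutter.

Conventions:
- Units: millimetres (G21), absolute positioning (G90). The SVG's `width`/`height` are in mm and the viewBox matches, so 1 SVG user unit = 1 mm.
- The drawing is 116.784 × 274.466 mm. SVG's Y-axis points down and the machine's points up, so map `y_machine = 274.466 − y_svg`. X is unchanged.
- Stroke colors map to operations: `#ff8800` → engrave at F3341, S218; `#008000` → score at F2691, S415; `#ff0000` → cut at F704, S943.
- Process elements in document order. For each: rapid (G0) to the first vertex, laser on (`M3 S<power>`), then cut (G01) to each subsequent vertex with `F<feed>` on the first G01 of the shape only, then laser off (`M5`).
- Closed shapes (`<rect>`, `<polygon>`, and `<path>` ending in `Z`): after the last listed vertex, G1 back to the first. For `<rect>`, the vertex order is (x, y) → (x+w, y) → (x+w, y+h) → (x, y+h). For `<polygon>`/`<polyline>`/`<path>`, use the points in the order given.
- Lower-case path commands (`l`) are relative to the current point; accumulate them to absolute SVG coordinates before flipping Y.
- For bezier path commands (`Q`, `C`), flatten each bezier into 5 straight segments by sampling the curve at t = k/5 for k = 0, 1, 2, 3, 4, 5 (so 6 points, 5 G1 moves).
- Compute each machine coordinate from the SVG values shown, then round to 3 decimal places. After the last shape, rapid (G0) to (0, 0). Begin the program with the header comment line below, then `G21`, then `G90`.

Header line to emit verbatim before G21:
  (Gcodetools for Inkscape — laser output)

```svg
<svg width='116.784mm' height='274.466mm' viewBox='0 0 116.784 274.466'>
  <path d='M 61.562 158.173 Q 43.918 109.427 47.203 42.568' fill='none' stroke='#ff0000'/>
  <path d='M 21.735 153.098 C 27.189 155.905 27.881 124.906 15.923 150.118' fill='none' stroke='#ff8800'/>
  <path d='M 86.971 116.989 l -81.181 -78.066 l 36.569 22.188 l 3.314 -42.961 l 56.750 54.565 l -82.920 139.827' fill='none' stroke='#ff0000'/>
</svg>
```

Since the viewBox matches the mm dimensions, user units are millimetres directly. The only transform is the Y-flip y_m = 274.466 − y_svg.

Shape 1 is a quadratic bezier drawn with `<path>`. Its stroke #ff0000 means cut at S943, F704. After flipping Y the toolpath is (61.562,116.293) → (55.342,136.516) → (50.795,158.188) → (47.924,181.309) → (46.726,205.879) → (47.203,231.898).

Shape 2 is a cubic bezier drawn with `<path>`. Its stroke #ff8800 means engrave at S218, F3341. After flipping Y the toolpath is (21.735,121.368) → (24.373,123.020) → (25.489,128.465) → (24.705,133.382) → (21.643,133.450) → (15.923,124.348).

Shape 3 is a open polyline drawn with `<path>`. Its stroke #ff0000 means cut at S943, F704. After flipping Y the toolpath is (86.971,157.477) → (5.790,235.543) → (42.359,213.355) → (45.673,256.316) → (102.423,201.751) → (19.503,61.924).

(Gcodetools for Inkscape — laser output)
G21
G90
G0 X61.562 Y116.293
M3 S943
G01 X55.342 Y136.516 F704
G01 X50.795 Y158.188
G01 X47.924 Y181.309
G01 X46.726 Y205.879
G01 X47.203 Y231.898
M5
G0 X21.735 Y121.368
M3 S218
G01 X24.373 Y123.020 F3341
G01 X25.489 Y128.465
G01 X24.705 Y133.382
G01 X21.643 Y133.450
G01 X15.923 Y124.348
M5
G0 X86.971 Y157.477
M3 S943
G01 X5.790 Y235.543 F704
G01 X42.359 Y213.355
G01 X45.673 Y256.316
G01 X102.423 Y201.751
G01 X19.503 Y61.924
M5
G0 X0.000 Y0.000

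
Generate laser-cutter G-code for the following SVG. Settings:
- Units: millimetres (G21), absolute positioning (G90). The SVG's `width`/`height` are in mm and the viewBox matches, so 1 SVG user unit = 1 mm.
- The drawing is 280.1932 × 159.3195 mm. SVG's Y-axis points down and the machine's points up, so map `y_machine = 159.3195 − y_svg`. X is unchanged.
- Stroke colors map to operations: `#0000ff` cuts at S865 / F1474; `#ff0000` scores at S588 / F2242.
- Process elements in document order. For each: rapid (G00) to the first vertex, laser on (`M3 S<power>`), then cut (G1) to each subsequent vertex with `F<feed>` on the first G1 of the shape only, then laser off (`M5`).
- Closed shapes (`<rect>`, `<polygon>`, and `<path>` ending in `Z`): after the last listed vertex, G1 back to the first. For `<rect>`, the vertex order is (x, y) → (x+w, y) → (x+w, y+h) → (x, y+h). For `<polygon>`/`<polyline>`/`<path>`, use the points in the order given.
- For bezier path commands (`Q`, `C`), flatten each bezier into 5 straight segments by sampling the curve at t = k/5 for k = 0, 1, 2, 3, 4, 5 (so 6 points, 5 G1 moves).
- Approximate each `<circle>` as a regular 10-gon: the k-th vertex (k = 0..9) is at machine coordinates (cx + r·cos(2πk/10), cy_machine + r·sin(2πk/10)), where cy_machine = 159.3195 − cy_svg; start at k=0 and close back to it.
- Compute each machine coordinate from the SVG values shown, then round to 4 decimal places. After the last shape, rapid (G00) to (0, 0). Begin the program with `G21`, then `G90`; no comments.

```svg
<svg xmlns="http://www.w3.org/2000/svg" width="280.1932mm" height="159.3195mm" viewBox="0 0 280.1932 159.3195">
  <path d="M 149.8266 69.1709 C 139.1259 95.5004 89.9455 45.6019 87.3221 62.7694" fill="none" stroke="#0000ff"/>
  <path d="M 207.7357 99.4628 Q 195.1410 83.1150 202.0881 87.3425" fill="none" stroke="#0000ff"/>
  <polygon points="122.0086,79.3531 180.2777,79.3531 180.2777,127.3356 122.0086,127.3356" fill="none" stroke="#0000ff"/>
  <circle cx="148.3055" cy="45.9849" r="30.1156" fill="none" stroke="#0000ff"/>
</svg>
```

viewBox `0 0 280.1932 159.3195` with mm width/height → 1 unit = 1 mm. Flip: y_m = 159.3195 − y_svg.

**Shape 1** — `<path>` cubic bezier, stroke `#0000ff` → cut (S865, F1474). Control points (SVG): P0=(149.8266,69.1709), P1=(139.1259,95.5004), P2=(89.9455,45.6019), P3=(87.3221,62.7694); sampled at t=k/5. Machine vertices: (149.8266,90.1486) → (139.4689,82.3519) → (123.9579,85.9718) → (107.3752,94.1302) → (93.8027,99.9490) → (87.3221,96.5501). Open path.

**Shape 2** — `<path>` quadratic bezier, stroke `#0000ff` → cut (S865, F1474). Control points (SVG): P0=(207.7357,99.4628), P1=(195.1410,83.1150), P2=(202.0881,87.3425); sampled at t=k/5. Machine vertices: (207.7357,59.8567) → (203.4795,65.5728) → (200.7866,69.6429) → (199.6571,72.0670) → (200.0909,72.8450) → (202.0881,71.9770). Open path.

**Shape 3** — `<polygon>` rectangle, stroke `#0000ff` → cut (S865, F1474). Machine vertices: (122.0086,79.9664) → (180.2777,79.9664) → (180.2777,31.9839) → (122.0086,31.9839) → (122.0086,79.9664). Closed: final G1 returns to the first vertex.

**Shape 4** — `<circle>` circle, stroke `#0000ff` → cut (S865, F1474). Machine vertices: (178.4211,113.3346) → (172.6695,131.0361) → (157.6117,141.9762) → (138.9993,141.9762) → (123.9415,131.0361) → (118.1899,113.3346) → (123.9415,95.6331) → (138.9993,84.6930) → (157.6117,84.6930) → (172.6695,95.6331) → (178.4211,113.3346). Closed: final G1 returns to the first vertex.

G21
G90
G00 X149.8266 Y90.1486
M3 S865
G1 X139.4689 Y82.3519 F1474
G1 X123.9579 Y85.9718
G1 X107.3752 Y94.1302
G1 X93.8027 Y99.9490
G1 X87.3221 Y96.5501
M5
G00 X207.7357 Y59.8567
M3 S865
G1 X203.4795 Y65.5728 F1474
G1 X200.7866 Y69.6429
G1 X199.6571 Y72.0670
G1 X200.0909 Y72.8450
G1 X202.0881 Y71.9770
M5
G00 X122.0086 Y79.9664
M3 S865
G1 X180.2777 Y79.9664 F1474
G1 X180.2777 Y31.9839
G1 X122.0086 Y31.9839
G1 X122.0086 Y79.9664
M5
G00 X178.4211 Y113.3346
M3 S865
G1 X172.6695 Y131.0361 F1474
G1 X157.6117 Y141.9762
G1 X138.9993 Y141.9762
G1 X123.9415 Y131.0361
G1 X118.1899 Y113.3346
G1 X123.9415 Y95.6331
G1 X138.9993 Y84.6930
G1 X157.6117 Y84.6930
G1 X172.6695 Y95.6331
G1 X178.4211 Y113.3346
M5
G00 X0.0000 Y0.0000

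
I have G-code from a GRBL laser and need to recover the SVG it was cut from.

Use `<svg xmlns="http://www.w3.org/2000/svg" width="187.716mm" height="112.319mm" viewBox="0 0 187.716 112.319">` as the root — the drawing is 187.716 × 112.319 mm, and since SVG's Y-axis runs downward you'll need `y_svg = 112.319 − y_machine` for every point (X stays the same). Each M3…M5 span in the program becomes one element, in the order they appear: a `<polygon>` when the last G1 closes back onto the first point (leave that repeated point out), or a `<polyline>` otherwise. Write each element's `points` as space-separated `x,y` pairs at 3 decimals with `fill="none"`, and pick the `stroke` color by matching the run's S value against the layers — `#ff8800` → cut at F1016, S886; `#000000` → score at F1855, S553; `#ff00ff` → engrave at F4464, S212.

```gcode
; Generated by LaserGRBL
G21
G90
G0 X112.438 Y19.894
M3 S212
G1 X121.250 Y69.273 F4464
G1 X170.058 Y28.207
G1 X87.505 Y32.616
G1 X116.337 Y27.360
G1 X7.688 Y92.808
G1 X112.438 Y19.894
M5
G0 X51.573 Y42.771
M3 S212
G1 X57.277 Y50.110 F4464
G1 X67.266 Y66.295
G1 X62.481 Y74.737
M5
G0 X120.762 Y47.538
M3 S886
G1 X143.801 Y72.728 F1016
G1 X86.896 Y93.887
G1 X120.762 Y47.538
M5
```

<svg xmlns="http://www.w3.org/2000/svg" width="187.716mm" height="112.319mm" viewBox="0 0 187.716 112.319">
  <polygon points="112.438,92.425 121.250,43.046 170.058,84.112 87.505,79.703 116.337,84.959 7.688,19.511" fill="none" stroke="#ff00ff"/>
  <polyline points="51.573,69.548 57.277,62.209 67.266,46.024 62.481,37.582" fill="none" stroke="#ff00ff"/>
  <polygon points="120.762,64.781 143.801,39.591 86.896,18.432" fill="none" stroke="#ff8800"/>
</svg>

Each laser-on run becomes one SVG element. Flip Y back into SVG space with y_svg = 112.319 − y_machine.

Run 1: the run's S212 means `#ff00ff` (engrave). The run returns to its start, so emit a `<polygon>` with points (Y-flipped): 112.438,92.425 121.250,43.046 170.058,84.112 87.505,79.703 116.337,84.959 7.688,19.511.

Run 2: power S212 maps to stroke `#ff00ff` (engrave). The run is open, so emit a `<polyline>` with points (Y-flipped): 51.573,69.548 57.277,62.209 67.266,46.024 62.481,37.582.

Run 3: S886 ⇒ cut layer `#ff8800`. The run returns to its start, so emit a `<polygon>` with points (Y-flipped): 120.762,64.781 143.801,39.591 86.896,18.432.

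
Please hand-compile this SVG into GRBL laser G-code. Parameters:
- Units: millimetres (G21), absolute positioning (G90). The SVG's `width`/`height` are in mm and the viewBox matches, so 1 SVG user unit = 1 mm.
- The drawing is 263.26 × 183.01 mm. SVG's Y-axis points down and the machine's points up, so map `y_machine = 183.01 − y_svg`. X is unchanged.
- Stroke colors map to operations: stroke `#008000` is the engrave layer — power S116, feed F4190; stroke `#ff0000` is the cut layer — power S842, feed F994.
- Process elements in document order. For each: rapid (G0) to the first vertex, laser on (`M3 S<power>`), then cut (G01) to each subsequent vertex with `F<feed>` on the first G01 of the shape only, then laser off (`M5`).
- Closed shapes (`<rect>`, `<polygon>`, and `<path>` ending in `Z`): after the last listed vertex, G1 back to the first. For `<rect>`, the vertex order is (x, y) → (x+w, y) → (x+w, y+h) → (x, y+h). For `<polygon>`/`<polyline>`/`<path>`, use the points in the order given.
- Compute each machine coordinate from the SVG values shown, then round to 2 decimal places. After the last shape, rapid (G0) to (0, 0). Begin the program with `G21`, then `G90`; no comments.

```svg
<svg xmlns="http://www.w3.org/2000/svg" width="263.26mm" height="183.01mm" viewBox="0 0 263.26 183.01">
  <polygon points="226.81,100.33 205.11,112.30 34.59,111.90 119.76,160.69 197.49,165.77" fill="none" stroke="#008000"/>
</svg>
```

G21
G90
G0 X226.81 Y82.68
M3 S116
G01 X205.11 Y70.71 F4190
G01 X34.59 Y71.11
G01 X119.76 Y22.32
G01 X197.49 Y17.24
G01 X226.81 Y82.68
M5
G0 X0.00 Y0.00

Since the viewBox matches the mm dimensions, user units are millimetres directly. The only transform is the Y-flip y_m = 183.01 − y_svg.

Shape 1 is a closed polygon drawn with `<polygon>`. Its stroke #008000 means engrave at S116, F4190. After flipping Y the toolpath is (226.81,82.68) → (205.11,70.71) → (34.59,71.11) → (119.76,22.32) → (197.49,17.24) → (226.81,82.68), returning to the start.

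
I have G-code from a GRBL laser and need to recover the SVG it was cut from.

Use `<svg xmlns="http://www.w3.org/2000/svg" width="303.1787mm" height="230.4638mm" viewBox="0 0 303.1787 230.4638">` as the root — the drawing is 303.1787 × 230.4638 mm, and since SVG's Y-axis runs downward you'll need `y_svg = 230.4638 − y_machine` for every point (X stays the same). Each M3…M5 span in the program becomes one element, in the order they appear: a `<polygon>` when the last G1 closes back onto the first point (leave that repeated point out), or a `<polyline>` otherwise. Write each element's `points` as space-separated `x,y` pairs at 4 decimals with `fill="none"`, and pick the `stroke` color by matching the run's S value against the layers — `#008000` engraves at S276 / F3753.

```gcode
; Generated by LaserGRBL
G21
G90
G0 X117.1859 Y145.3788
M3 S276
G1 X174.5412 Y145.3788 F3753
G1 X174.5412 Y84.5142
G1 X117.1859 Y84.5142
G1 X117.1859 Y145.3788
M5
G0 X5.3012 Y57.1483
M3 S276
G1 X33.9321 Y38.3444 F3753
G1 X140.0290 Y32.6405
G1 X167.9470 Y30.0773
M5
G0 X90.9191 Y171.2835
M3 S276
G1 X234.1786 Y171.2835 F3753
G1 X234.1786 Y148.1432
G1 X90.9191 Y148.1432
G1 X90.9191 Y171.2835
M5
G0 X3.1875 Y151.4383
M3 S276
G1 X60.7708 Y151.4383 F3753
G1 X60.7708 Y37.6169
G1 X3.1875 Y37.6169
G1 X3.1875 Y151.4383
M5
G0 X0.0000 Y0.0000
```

<svg xmlns="http://www.w3.org/2000/svg" width="303.1787mm" height="230.4638mm" viewBox="0 0 303.1787 230.4638">
  <polygon points="117.1859,85.0850 174.5412,85.0850 174.5412,145.9496 117.1859,145.9496" fill="none" stroke="#008000"/>
  <polyline points="5.3012,173.3155 33.9321,192.1194 140.0290,197.8233 167.9470,200.3865" fill="none" stroke="#008000"/>
  <polygon points="90.9191,59.1803 234.1786,59.1803 234.1786,82.3206 90.9191,82.3206" fill="none" stroke="#008000"/>
  <polygon points="3.1875,79.0255 60.7708,79.0255 60.7708,192.8469 3.1875,192.8469" fill="none" stroke="#008000"/>
</svg>

y_svg = 230.4638 − y_m. Every run uses S276, so all elements get stroke `#008000` (engrave).

[1] closed run; points: 117.1859,85.0850 174.5412,85.0850 174.5412,145.9496 117.1859,145.9496

[2] open run; points: 5.3012,173.3155 33.9321,192.1194 140.0290,197.8233 167.9470,200.3865

[3] closed run; points: 90.9191,59.1803 234.1786,59.1803 234.1786,82.3206 90.9191,82.3206

[4] closed run; points: 3.1875,79.0255 60.7708,79.0255 60.7708,192.8469 3.1875,192.8469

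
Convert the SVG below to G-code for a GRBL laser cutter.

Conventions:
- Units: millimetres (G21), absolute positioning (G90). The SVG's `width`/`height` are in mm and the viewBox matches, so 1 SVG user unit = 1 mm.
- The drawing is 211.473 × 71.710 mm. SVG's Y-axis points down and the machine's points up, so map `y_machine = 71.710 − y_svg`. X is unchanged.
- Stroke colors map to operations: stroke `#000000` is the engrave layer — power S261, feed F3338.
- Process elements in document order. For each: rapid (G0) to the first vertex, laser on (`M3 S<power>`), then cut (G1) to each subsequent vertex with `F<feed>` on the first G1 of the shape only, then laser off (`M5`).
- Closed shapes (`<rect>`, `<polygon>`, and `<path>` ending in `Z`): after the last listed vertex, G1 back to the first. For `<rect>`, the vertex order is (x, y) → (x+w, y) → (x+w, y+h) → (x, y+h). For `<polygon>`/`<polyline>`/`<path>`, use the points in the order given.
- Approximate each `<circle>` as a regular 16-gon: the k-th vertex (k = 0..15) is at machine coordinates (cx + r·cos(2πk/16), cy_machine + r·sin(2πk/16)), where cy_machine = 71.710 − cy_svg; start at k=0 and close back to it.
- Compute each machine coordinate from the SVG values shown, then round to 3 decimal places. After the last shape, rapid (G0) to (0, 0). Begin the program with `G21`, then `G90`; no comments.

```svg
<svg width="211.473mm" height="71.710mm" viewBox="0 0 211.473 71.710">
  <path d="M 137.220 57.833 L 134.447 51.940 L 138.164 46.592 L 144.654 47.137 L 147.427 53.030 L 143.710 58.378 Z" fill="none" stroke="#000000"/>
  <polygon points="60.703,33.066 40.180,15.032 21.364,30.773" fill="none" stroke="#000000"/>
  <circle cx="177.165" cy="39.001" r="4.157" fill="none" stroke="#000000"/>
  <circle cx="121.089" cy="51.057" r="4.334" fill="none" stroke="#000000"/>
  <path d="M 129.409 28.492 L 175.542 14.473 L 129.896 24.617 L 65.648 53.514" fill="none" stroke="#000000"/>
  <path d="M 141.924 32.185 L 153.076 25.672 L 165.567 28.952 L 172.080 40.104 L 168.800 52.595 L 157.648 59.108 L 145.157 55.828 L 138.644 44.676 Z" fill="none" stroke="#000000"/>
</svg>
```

viewBox `0 0 211.473 71.710` with mm width/height → 1 unit = 1 mm. Flip: y_m = 71.710 − y_svg.

**Shape 1** — `<path>` regular polygon, stroke `#000000` → engrave (S261, F3338). Machine vertices: (137.220,13.877) → (134.447,19.770) → (138.164,25.118) → (144.654,24.573) → (147.427,18.680) → (143.710,13.332) → (137.220,13.877). Closed: final G1 returns to the first vertex.

**Shape 2** — `<polygon>` closed polygon, stroke `#000000` → engrave (S261, F3338). Machine vertices: (60.703,38.644) → (40.180,56.678) → (21.364,40.937) → (60.703,38.644). Closed: final G1 returns to the first vertex.

**Shape 3** — `<circle>` circle, stroke `#000000` → engrave (S261, F3338). Machine vertices: (181.322,32.709) → (181.006,34.300) → (180.104,35.648) → (178.756,36.550) → (177.165,36.866) → (175.574,36.550) → (174.226,35.648) → (173.324,34.300) → (173.008,32.709) → (173.324,31.118) → (174.226,29.770) → (175.574,28.868) → (177.165,28.552) → (178.756,28.868) → (180.104,29.770) → (181.006,31.118) → (181.322,32.709). Closed: final G1 returns to the first vertex.

**Shape 4** — `<circle>` circle, stroke `#000000` → engrave (S261, F3338). Machine vertices: (125.423,20.653) → (125.093,22.312) → (124.154,23.718) → (122.748,24.657) → (121.089,24.987) → (119.430,24.657) → (118.024,23.718) → (117.085,22.312) → (116.755,20.653) → (117.085,18.994) → (118.024,17.588) → (119.430,16.649) → (121.089,16.319) → (122.748,16.649) → (124.154,17.588) → (125.093,18.994) → (125.423,20.653). Closed: final G1 returns to the first vertex.

**Shape 5** — `<path>` open polyline, stroke `#000000` → engrave (S261, F3338). Machine vertices: (129.409,43.218) → (175.542,57.237) → (129.896,47.093) → (65.648,18.196). Open path.

**Shape 6** — `<path>` regular polygon, stroke `#000000` → engrave (S261, F3338). Machine vertices: (141.924,39.525) → (153.076,46.038) → (165.567,42.758) → (172.080,31.606) → (168.800,19.115) → (157.648,12.602) → (145.157,15.882) → (138.644,27.034) → (141.924,39.525). Closed: final G1 returns to the first vertex.

G21
G90
G0 X137.220 Y13.877
M3 S261
G1 X134.447 Y19.770 F3338
G1 X138.164 Y25.118
G1 X144.654 Y24.573
G1 X147.427 Y18.680
G1 X143.710 Y13.332
G1 X137.220 Y13.877
M5
G0 X60.703 Y38.644
M3 S261
G1 X40.180 Y56.678 F3338
G1 X21.364 Y40.937
G1 X60.703 Y38.644
M5
G0 X181.322 Y32.709
M3 S261
G1 X181.006 Y34.300 F3338
G1 X180.104 Y35.648
G1 X178.756 Y36.550
G1 X177.165 Y36.866
G1 X175.574 Y36.550
G1 X174.226 Y35.648
G1 X173.324 Y34.300
G1 X173.008 Y32.709
G1 X173.324 Y31.118
G1 X174.226 Y29.770
G1 X175.574 Y28.868
G1 X177.165 Y28.552
G1 X178.756 Y28.868
G1 X180.104 Y29.770
G1 X181.006 Y31.118
G1 X181.322 Y32.709
M5
G0 X125.423 Y20.653
M3 S261
G1 X125.093 Y22.312 F3338
G1 X124.154 Y23.718
G1 X122.748 Y24.657
G1 X121.089 Y24.987
G1 X119.430 Y24.657
G1 X118.024 Y23.718
G1 X117.085 Y22.312
G1 X116.755 Y20.653
G1 X117.085 Y18.994
G1 X118.024 Y17.588
G1 X119.430 Y16.649
G1 X121.089 Y16.319
G1 X122.748 Y16.649
G1 X124.154 Y17.588
G1 X125.093 Y18.994
G1 X125.423 Y20.653
M5
G0 X129.409 Y43.218
M3 S261
G1 X175.542 Y57.237 F3338
G1 X129.896 Y47.093
G1 X65.648 Y18.196
M5
G0 X141.924 Y39.525
M3 S261
G1 X153.076 Y46.038 F3338
G1 X165.567 Y42.758
G1 X172.080 Y31.606
G1 X168.800 Y19.115
G1 X157.648 Y12.602
G1 X145.157 Y15.882
G1 X138.644 Y27.034
G1 X141.924 Y39.525
M5
G0 X0.000 Y0.000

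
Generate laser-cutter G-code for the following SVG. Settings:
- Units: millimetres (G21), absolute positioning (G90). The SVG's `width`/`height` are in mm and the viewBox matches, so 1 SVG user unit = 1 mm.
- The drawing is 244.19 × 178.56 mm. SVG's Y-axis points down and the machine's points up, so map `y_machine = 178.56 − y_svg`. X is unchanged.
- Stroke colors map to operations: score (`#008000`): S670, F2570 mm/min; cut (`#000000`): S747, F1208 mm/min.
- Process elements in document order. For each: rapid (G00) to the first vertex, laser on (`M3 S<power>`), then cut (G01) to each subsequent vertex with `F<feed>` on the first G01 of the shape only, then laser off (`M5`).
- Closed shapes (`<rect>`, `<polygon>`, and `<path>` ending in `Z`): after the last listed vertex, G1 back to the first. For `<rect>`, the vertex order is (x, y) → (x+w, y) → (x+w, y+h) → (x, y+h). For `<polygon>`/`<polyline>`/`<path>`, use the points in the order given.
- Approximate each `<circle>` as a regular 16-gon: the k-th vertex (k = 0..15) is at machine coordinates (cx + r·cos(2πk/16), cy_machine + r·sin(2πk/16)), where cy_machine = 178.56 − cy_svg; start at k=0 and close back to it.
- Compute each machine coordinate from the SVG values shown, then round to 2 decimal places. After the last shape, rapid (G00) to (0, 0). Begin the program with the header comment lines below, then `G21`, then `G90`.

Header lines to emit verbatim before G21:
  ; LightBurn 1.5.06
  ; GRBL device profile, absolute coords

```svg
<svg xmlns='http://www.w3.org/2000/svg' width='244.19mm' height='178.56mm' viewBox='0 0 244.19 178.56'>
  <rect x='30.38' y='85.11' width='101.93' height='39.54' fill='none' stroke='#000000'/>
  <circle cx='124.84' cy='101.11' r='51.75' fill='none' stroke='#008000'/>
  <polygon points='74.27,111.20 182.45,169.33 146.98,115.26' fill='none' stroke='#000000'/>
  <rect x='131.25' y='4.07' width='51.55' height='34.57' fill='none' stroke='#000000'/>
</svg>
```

; LightBurn 1.5.06
; GRBL device profile, absolute coords
G21
G90
G00 X30.38 Y93.45
M3 S747
G01 X132.31 Y93.45 F1208
G01 X132.31 Y53.91
G01 X30.38 Y53.91
G01 X30.38 Y93.45
M5
G00 X176.59 Y77.45
M3 S670
G01 X172.65 Y97.25 F2570
G01 X161.43 Y114.04
G01 X144.64 Y125.26
G01 X124.84 Y129.20
G01 X105.04 Y125.26
G01 X88.25 Y114.04
G01 X77.03 Y97.25
G01 X73.09 Y77.45
G01 X77.03 Y57.65
G01 X88.25 Y40.86
G01 X105.04 Y29.64
G01 X124.84 Y25.70
G01 X144.64 Y29.64
G01 X161.43 Y40.86
G01 X172.65 Y57.65
G01 X176.59 Y77.45
M5
G00 X74.27 Y67.36
M3 S747
G01 X182.45 Y9.23 F1208
G01 X146.98 Y63.30
G01 X74.27 Y67.36
M5
G00 X131.25 Y174.49
M3 S747
G01 X182.80 Y174.49 F1208
G01 X182.80 Y139.92
G01 X131.25 Y139.92
G01 X131.25 Y174.49
M5
G00 X0.00 Y0.00

viewBox `0 0 244.19 178.56` with mm width/height → 1 unit = 1 mm. Flip: y_m = 178.56 − y_svg.

**Shape 1** — `<rect>` rectangle, stroke `#000000` → cut (S747, F1208). Machine vertices: (30.38,93.45) → (132.31,93.45) → (132.31,53.91) → (30.38,53.91) → (30.38,93.45). Closed: final G1 returns to the first vertex.

**Shape 2** — `<circle>` circle, stroke `#008000` → score (S670, F2570). Machine vertices: (176.59,77.45) → (172.65,97.25) → (161.43,114.04) → (144.64,125.26) → (124.84,129.20) → (105.04,125.26) → (88.25,114.04) → (77.03,97.25) → (73.09,77.45) → (77.03,57.65) → (88.25,40.86) → (105.04,29.64) → (124.84,25.70) → (144.64,29.64) → (161.43,40.86) → (172.65,57.65) → (176.59,77.45). Closed: final G1 returns to the first vertex.

**Shape 3** — `<polygon>` closed polygon, stroke `#000000` → cut (S747, F1208). Machine vertices: (74.27,67.36) → (182.45,9.23) → (146.98,63.30) → (74.27,67.36). Closed: final G1 returns to the first vertex.

**Shape 4** — `<rect>` rectangle, stroke `#000000` → cut (S747, F1208). Machine vertices: (131.25,174.49) → (182.80,174.49) → (182.80,139.92) → (131.25,139.92) → (131.25,174.49). Closed: final G1 returns to the first vertex.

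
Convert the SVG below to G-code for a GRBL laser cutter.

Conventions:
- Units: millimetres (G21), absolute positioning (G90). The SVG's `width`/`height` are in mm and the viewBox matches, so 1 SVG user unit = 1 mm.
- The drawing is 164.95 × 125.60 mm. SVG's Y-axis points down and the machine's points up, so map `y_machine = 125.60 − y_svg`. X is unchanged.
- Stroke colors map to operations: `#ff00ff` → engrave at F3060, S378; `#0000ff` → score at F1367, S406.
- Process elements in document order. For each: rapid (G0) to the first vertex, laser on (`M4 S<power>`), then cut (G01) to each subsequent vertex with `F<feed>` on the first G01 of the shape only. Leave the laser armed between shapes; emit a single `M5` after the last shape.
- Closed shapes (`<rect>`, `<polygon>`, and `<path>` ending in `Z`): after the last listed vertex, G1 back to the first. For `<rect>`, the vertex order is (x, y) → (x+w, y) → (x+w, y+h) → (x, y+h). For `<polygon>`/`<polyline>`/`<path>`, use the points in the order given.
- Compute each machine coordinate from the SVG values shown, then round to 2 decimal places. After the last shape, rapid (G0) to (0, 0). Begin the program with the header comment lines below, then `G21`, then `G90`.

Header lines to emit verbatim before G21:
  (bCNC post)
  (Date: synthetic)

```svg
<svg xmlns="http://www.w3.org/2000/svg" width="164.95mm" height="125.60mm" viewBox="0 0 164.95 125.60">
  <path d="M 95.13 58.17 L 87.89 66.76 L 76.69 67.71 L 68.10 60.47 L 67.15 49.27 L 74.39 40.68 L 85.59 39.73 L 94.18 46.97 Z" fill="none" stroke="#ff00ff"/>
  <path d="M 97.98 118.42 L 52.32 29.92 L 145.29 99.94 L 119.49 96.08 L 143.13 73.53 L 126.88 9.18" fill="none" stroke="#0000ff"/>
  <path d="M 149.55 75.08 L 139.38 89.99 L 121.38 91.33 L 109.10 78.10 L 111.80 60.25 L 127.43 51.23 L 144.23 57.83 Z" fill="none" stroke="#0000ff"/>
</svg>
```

viewBox `0 0 164.95 125.60` with mm width/height → 1 unit = 1 mm. Flip: y_m = 125.60 − y_svg.

**Shape 1** — `<path>` regular polygon, stroke `#ff00ff` → engrave (S378, F3060). Machine vertices: (95.13,67.43) → (87.89,58.84) → (76.69,57.89) → (68.10,65.13) → (67.15,76.33) → (74.39,84.92) → (85.59,85.87) → (94.18,78.63) → (95.13,67.43). Closed: final G1 returns to the first vertex.

**Shape 2** — `<path>` open polyline, stroke `#0000ff` → score (S406, F1367). Machine vertices: (97.98,7.18) → (52.32,95.68) → (145.29,25.66) → (119.49,29.52) → (143.13,52.07) → (126.88,116.42). Open path.

**Shape 3** — `<path>` regular polygon, stroke `#0000ff` → score (S406, F1367). Machine vertices: (149.55,50.52) → (139.38,35.61) → (121.38,34.27) → (109.10,47.50) → (111.80,65.35) → (127.43,74.37) → (144.23,67.77) → (149.55,50.52). Closed: final G1 returns to the first vertex.

(bCNC post)
(Date: synthetic)
G21
G90
G0 X95.13 Y67.43
M4 S378
G01 X87.89 Y58.84 F3060
G01 X76.69 Y57.89
G01 X68.10 Y65.13
G01 X67.15 Y76.33
G01 X74.39 Y84.92
G01 X85.59 Y85.87
G01 X94.18 Y78.63
G01 X95.13 Y67.43
G0 X97.98 Y7.18
M4 S406
G01 X52.32 Y95.68 F1367
G01 X145.29 Y25.66
G01 X119.49 Y29.52
G01 X143.13 Y52.07
G01 X126.88 Y116.42
G0 X149.55 Y50.52
M4 S406
G01 X139.38 Y35.61 F1367
G01 X121.38 Y34.27
G01 X109.10 Y47.50
G01 X111.80 Y65.35
G01 X127.43 Y74.37
G01 X144.23 Y67.77
G01 X149.55 Y50.52
M5
G0 X0.00 Y0.00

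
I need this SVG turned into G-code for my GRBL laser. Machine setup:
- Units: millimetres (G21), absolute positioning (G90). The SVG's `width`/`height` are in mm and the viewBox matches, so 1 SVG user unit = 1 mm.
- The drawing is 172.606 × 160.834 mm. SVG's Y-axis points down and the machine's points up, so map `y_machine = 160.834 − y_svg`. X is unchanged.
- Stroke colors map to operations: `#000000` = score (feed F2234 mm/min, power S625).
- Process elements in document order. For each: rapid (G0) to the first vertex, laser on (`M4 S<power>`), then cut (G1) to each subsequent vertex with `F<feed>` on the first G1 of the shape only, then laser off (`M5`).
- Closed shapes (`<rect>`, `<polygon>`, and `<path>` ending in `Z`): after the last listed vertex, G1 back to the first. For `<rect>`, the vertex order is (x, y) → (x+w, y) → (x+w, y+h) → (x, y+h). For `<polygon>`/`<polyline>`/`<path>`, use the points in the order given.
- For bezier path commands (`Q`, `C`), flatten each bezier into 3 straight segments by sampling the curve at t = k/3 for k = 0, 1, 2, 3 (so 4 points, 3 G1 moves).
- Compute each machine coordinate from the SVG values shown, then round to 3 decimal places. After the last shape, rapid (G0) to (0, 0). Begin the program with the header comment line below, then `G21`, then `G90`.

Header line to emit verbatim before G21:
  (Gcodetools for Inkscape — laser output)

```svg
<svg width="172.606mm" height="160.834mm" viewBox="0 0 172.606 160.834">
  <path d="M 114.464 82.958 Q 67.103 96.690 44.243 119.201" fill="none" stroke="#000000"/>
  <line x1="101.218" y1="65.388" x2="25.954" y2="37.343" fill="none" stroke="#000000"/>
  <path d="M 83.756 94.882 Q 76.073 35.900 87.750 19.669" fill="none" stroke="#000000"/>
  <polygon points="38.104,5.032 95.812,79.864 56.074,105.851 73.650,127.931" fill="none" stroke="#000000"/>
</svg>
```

Since the viewBox matches the mm dimensions, user units are millimetres directly. The only transform is the Y-flip y_m = 160.834 − y_svg.

Shape 1 is a quadratic bezier drawn with `<path>`. Its stroke #000000 means score at S625, F2234. After flipping Y the toolpath is (114.464,77.876) → (85.612,67.746) → (62.205,55.665) → (44.243,41.633).

Shape 2 is a line segment drawn with `<line>`. Its stroke #000000 means score at S625, F2234. After flipping Y the toolpath is (101.218,95.446) → (25.954,123.491).

Shape 3 is a quadratic bezier drawn with `<path>`. Its stroke #000000 means score at S625, F2234. After flipping Y the toolpath is (83.756,65.952) → (80.785,100.523) → (82.116,125.594) → (87.750,141.165).

Shape 4 is a closed polygon drawn with `<polygon>`. Its stroke #000000 means score at S625, F2234. After flipping Y the toolpath is (38.104,155.802) → (95.812,80.970) → (56.074,54.983) → (73.650,32.903) → (38.104,155.802), returning to the start.

(Gcodetools for Inkscape — laser output)
G21
G90
G0 X114.464 Y77.876
M4 S625
G1 X85.612 Y67.746 F2234
G1 X62.205 Y55.665
G1 X44.243 Y41.633
M5
G0 X101.218 Y95.446
M4 S625
G1 X25.954 Y123.491 F2234
M5
G0 X83.756 Y65.952
M4 S625
G1 X80.785 Y100.523 F2234
G1 X82.116 Y125.594
G1 X87.750 Y141.165
M5
G0 X38.104 Y155.802
M4 S625
G1 X95.812 Y80.970 F2234
G1 X56.074 Y54.983
G1 X73.650 Y32.903
G1 X38.104 Y155.802
M5
G0 X0.000 Y0.000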